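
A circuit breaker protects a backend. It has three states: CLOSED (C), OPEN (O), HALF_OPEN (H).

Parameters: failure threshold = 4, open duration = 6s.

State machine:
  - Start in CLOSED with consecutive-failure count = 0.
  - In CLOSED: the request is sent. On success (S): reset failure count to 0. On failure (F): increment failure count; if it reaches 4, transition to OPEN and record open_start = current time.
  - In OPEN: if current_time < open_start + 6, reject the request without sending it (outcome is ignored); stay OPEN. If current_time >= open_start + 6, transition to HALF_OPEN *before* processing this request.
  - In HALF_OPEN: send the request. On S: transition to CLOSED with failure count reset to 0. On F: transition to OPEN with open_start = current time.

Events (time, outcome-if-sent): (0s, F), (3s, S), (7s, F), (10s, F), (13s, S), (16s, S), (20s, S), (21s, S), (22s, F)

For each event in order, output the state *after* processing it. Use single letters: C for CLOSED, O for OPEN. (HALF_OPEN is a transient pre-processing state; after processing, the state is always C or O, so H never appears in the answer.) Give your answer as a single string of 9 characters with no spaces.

Answer: CCCCCCCCC

Derivation:
State after each event:
  event#1 t=0s outcome=F: state=CLOSED
  event#2 t=3s outcome=S: state=CLOSED
  event#3 t=7s outcome=F: state=CLOSED
  event#4 t=10s outcome=F: state=CLOSED
  event#5 t=13s outcome=S: state=CLOSED
  event#6 t=16s outcome=S: state=CLOSED
  event#7 t=20s outcome=S: state=CLOSED
  event#8 t=21s outcome=S: state=CLOSED
  event#9 t=22s outcome=F: state=CLOSED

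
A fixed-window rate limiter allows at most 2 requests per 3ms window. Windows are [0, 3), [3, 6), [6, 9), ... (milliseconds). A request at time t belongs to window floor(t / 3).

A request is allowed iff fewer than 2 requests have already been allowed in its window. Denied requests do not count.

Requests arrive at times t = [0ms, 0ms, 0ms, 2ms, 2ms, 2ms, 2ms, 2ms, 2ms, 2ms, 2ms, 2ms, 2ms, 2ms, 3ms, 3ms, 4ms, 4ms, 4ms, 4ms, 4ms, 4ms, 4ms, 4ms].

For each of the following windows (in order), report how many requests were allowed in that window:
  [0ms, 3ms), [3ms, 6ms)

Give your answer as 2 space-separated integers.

Answer: 2 2

Derivation:
Processing requests:
  req#1 t=0ms (window 0): ALLOW
  req#2 t=0ms (window 0): ALLOW
  req#3 t=0ms (window 0): DENY
  req#4 t=2ms (window 0): DENY
  req#5 t=2ms (window 0): DENY
  req#6 t=2ms (window 0): DENY
  req#7 t=2ms (window 0): DENY
  req#8 t=2ms (window 0): DENY
  req#9 t=2ms (window 0): DENY
  req#10 t=2ms (window 0): DENY
  req#11 t=2ms (window 0): DENY
  req#12 t=2ms (window 0): DENY
  req#13 t=2ms (window 0): DENY
  req#14 t=2ms (window 0): DENY
  req#15 t=3ms (window 1): ALLOW
  req#16 t=3ms (window 1): ALLOW
  req#17 t=4ms (window 1): DENY
  req#18 t=4ms (window 1): DENY
  req#19 t=4ms (window 1): DENY
  req#20 t=4ms (window 1): DENY
  req#21 t=4ms (window 1): DENY
  req#22 t=4ms (window 1): DENY
  req#23 t=4ms (window 1): DENY
  req#24 t=4ms (window 1): DENY

Allowed counts by window: 2 2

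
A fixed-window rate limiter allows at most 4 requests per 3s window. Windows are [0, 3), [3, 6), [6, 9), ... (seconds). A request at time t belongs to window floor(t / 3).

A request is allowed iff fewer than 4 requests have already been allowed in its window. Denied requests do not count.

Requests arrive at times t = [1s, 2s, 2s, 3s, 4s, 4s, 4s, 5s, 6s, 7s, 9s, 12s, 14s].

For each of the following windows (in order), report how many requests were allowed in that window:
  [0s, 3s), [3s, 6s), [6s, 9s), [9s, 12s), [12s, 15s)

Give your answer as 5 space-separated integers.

Processing requests:
  req#1 t=1s (window 0): ALLOW
  req#2 t=2s (window 0): ALLOW
  req#3 t=2s (window 0): ALLOW
  req#4 t=3s (window 1): ALLOW
  req#5 t=4s (window 1): ALLOW
  req#6 t=4s (window 1): ALLOW
  req#7 t=4s (window 1): ALLOW
  req#8 t=5s (window 1): DENY
  req#9 t=6s (window 2): ALLOW
  req#10 t=7s (window 2): ALLOW
  req#11 t=9s (window 3): ALLOW
  req#12 t=12s (window 4): ALLOW
  req#13 t=14s (window 4): ALLOW

Allowed counts by window: 3 4 2 1 2

Answer: 3 4 2 1 2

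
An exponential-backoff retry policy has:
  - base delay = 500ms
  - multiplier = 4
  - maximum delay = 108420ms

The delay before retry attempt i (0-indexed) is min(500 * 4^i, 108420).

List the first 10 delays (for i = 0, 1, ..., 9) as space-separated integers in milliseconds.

Computing each delay:
  i=0: min(500*4^0, 108420) = 500
  i=1: min(500*4^1, 108420) = 2000
  i=2: min(500*4^2, 108420) = 8000
  i=3: min(500*4^3, 108420) = 32000
  i=4: min(500*4^4, 108420) = 108420
  i=5: min(500*4^5, 108420) = 108420
  i=6: min(500*4^6, 108420) = 108420
  i=7: min(500*4^7, 108420) = 108420
  i=8: min(500*4^8, 108420) = 108420
  i=9: min(500*4^9, 108420) = 108420

Answer: 500 2000 8000 32000 108420 108420 108420 108420 108420 108420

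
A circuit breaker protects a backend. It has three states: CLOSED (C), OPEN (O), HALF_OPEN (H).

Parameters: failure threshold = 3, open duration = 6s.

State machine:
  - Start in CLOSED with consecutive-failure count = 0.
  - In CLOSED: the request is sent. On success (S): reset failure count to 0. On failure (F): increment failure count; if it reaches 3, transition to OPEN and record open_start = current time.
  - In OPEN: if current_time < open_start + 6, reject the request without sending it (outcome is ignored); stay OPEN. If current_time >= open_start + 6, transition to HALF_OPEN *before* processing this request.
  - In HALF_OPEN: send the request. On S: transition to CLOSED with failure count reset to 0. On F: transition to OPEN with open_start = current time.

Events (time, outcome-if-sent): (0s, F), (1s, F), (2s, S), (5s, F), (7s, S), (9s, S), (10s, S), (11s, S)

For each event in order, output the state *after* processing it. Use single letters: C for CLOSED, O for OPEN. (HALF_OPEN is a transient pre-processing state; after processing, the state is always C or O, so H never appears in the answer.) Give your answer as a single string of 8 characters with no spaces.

Answer: CCCCCCCC

Derivation:
State after each event:
  event#1 t=0s outcome=F: state=CLOSED
  event#2 t=1s outcome=F: state=CLOSED
  event#3 t=2s outcome=S: state=CLOSED
  event#4 t=5s outcome=F: state=CLOSED
  event#5 t=7s outcome=S: state=CLOSED
  event#6 t=9s outcome=S: state=CLOSED
  event#7 t=10s outcome=S: state=CLOSED
  event#8 t=11s outcome=S: state=CLOSED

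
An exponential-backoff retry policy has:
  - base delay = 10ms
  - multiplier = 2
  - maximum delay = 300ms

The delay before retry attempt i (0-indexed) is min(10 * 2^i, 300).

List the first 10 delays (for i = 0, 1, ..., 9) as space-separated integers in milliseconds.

Answer: 10 20 40 80 160 300 300 300 300 300

Derivation:
Computing each delay:
  i=0: min(10*2^0, 300) = 10
  i=1: min(10*2^1, 300) = 20
  i=2: min(10*2^2, 300) = 40
  i=3: min(10*2^3, 300) = 80
  i=4: min(10*2^4, 300) = 160
  i=5: min(10*2^5, 300) = 300
  i=6: min(10*2^6, 300) = 300
  i=7: min(10*2^7, 300) = 300
  i=8: min(10*2^8, 300) = 300
  i=9: min(10*2^9, 300) = 300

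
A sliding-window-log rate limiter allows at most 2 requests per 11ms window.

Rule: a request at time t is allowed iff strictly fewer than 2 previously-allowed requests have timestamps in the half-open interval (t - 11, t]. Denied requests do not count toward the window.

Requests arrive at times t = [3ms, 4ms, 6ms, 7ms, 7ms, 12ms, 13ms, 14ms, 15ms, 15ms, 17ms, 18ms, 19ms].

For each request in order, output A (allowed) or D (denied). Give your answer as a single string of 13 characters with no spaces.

Answer: AADDDDDAADDDD

Derivation:
Tracking allowed requests in the window:
  req#1 t=3ms: ALLOW
  req#2 t=4ms: ALLOW
  req#3 t=6ms: DENY
  req#4 t=7ms: DENY
  req#5 t=7ms: DENY
  req#6 t=12ms: DENY
  req#7 t=13ms: DENY
  req#8 t=14ms: ALLOW
  req#9 t=15ms: ALLOW
  req#10 t=15ms: DENY
  req#11 t=17ms: DENY
  req#12 t=18ms: DENY
  req#13 t=19ms: DENY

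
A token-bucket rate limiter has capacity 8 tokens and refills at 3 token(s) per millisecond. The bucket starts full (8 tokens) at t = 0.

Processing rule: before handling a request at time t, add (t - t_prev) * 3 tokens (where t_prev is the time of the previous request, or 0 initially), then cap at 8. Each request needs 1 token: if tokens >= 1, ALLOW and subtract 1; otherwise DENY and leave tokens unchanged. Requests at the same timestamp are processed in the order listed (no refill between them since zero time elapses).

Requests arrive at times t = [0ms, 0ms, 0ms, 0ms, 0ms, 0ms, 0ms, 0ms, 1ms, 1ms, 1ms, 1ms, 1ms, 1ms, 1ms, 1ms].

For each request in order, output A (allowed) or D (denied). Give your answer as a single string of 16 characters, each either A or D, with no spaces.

Answer: AAAAAAAAAAADDDDD

Derivation:
Simulating step by step:
  req#1 t=0ms: ALLOW
  req#2 t=0ms: ALLOW
  req#3 t=0ms: ALLOW
  req#4 t=0ms: ALLOW
  req#5 t=0ms: ALLOW
  req#6 t=0ms: ALLOW
  req#7 t=0ms: ALLOW
  req#8 t=0ms: ALLOW
  req#9 t=1ms: ALLOW
  req#10 t=1ms: ALLOW
  req#11 t=1ms: ALLOW
  req#12 t=1ms: DENY
  req#13 t=1ms: DENY
  req#14 t=1ms: DENY
  req#15 t=1ms: DENY
  req#16 t=1ms: DENY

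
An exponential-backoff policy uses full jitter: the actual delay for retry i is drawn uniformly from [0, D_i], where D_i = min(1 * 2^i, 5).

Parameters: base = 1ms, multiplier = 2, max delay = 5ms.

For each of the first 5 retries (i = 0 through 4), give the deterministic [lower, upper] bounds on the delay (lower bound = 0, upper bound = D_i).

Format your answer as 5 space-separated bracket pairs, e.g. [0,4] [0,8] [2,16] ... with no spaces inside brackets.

Computing bounds per retry:
  i=0: D_i=min(1*2^0,5)=1, bounds=[0,1]
  i=1: D_i=min(1*2^1,5)=2, bounds=[0,2]
  i=2: D_i=min(1*2^2,5)=4, bounds=[0,4]
  i=3: D_i=min(1*2^3,5)=5, bounds=[0,5]
  i=4: D_i=min(1*2^4,5)=5, bounds=[0,5]

Answer: [0,1] [0,2] [0,4] [0,5] [0,5]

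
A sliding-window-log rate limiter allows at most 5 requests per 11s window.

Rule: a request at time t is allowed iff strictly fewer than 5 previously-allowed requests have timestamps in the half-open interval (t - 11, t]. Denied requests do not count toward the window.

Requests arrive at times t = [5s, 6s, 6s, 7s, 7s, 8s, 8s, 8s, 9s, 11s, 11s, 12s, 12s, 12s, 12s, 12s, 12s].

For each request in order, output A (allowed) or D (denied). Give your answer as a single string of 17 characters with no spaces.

Tracking allowed requests in the window:
  req#1 t=5s: ALLOW
  req#2 t=6s: ALLOW
  req#3 t=6s: ALLOW
  req#4 t=7s: ALLOW
  req#5 t=7s: ALLOW
  req#6 t=8s: DENY
  req#7 t=8s: DENY
  req#8 t=8s: DENY
  req#9 t=9s: DENY
  req#10 t=11s: DENY
  req#11 t=11s: DENY
  req#12 t=12s: DENY
  req#13 t=12s: DENY
  req#14 t=12s: DENY
  req#15 t=12s: DENY
  req#16 t=12s: DENY
  req#17 t=12s: DENY

Answer: AAAAADDDDDDDDDDDD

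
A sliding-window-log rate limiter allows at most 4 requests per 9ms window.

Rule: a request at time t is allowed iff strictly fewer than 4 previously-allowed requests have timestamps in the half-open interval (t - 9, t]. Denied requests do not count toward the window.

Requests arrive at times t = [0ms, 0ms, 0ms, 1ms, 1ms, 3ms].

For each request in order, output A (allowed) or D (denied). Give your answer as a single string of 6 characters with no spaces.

Answer: AAAADD

Derivation:
Tracking allowed requests in the window:
  req#1 t=0ms: ALLOW
  req#2 t=0ms: ALLOW
  req#3 t=0ms: ALLOW
  req#4 t=1ms: ALLOW
  req#5 t=1ms: DENY
  req#6 t=3ms: DENY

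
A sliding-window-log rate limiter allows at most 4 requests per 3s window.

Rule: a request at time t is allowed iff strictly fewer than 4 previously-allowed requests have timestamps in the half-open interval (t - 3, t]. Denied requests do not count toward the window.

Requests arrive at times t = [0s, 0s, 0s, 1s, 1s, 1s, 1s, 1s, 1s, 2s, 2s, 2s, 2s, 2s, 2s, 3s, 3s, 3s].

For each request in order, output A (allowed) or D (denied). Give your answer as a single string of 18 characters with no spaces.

Answer: AAAADDDDDDDDDDDAAA

Derivation:
Tracking allowed requests in the window:
  req#1 t=0s: ALLOW
  req#2 t=0s: ALLOW
  req#3 t=0s: ALLOW
  req#4 t=1s: ALLOW
  req#5 t=1s: DENY
  req#6 t=1s: DENY
  req#7 t=1s: DENY
  req#8 t=1s: DENY
  req#9 t=1s: DENY
  req#10 t=2s: DENY
  req#11 t=2s: DENY
  req#12 t=2s: DENY
  req#13 t=2s: DENY
  req#14 t=2s: DENY
  req#15 t=2s: DENY
  req#16 t=3s: ALLOW
  req#17 t=3s: ALLOW
  req#18 t=3s: ALLOW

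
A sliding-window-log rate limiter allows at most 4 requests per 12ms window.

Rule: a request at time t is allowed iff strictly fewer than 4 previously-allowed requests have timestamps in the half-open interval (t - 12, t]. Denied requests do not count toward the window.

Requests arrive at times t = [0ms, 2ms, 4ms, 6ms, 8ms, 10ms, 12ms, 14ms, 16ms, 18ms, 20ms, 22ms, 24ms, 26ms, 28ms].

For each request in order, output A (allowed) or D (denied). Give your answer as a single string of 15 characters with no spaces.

Tracking allowed requests in the window:
  req#1 t=0ms: ALLOW
  req#2 t=2ms: ALLOW
  req#3 t=4ms: ALLOW
  req#4 t=6ms: ALLOW
  req#5 t=8ms: DENY
  req#6 t=10ms: DENY
  req#7 t=12ms: ALLOW
  req#8 t=14ms: ALLOW
  req#9 t=16ms: ALLOW
  req#10 t=18ms: ALLOW
  req#11 t=20ms: DENY
  req#12 t=22ms: DENY
  req#13 t=24ms: ALLOW
  req#14 t=26ms: ALLOW
  req#15 t=28ms: ALLOW

Answer: AAAADDAAAADDAAA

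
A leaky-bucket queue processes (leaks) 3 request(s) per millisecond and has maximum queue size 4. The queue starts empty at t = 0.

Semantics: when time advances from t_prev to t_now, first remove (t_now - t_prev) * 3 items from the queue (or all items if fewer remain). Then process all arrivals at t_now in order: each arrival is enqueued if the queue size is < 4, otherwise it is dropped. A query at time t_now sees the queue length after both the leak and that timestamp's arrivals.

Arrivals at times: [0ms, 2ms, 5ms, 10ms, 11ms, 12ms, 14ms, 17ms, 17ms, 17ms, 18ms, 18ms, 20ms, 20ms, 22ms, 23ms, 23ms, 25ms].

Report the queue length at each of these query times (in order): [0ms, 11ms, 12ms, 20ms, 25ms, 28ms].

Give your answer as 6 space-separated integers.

Queue lengths at query times:
  query t=0ms: backlog = 1
  query t=11ms: backlog = 1
  query t=12ms: backlog = 1
  query t=20ms: backlog = 2
  query t=25ms: backlog = 1
  query t=28ms: backlog = 0

Answer: 1 1 1 2 1 0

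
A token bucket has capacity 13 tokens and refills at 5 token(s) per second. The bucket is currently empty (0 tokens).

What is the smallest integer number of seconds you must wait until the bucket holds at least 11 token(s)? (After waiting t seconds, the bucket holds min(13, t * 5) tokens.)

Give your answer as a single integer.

Need t * 5 >= 11, so t >= 11/5.
Smallest integer t = ceil(11/5) = 3.

Answer: 3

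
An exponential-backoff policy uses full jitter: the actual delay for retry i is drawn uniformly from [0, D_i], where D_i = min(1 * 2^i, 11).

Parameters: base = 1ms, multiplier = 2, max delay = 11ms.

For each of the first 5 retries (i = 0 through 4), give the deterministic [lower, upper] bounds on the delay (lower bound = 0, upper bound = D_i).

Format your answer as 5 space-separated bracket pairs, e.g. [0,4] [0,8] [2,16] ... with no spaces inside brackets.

Computing bounds per retry:
  i=0: D_i=min(1*2^0,11)=1, bounds=[0,1]
  i=1: D_i=min(1*2^1,11)=2, bounds=[0,2]
  i=2: D_i=min(1*2^2,11)=4, bounds=[0,4]
  i=3: D_i=min(1*2^3,11)=8, bounds=[0,8]
  i=4: D_i=min(1*2^4,11)=11, bounds=[0,11]

Answer: [0,1] [0,2] [0,4] [0,8] [0,11]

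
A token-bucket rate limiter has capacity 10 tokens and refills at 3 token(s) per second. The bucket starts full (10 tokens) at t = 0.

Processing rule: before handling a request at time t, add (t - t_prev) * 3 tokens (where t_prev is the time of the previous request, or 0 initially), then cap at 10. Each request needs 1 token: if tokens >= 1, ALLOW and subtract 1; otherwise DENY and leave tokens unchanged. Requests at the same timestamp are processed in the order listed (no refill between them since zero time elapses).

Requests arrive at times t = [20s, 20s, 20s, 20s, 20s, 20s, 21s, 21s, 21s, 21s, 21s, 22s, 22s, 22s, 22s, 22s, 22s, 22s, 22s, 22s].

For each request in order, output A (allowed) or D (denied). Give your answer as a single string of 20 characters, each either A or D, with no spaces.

Simulating step by step:
  req#1 t=20s: ALLOW
  req#2 t=20s: ALLOW
  req#3 t=20s: ALLOW
  req#4 t=20s: ALLOW
  req#5 t=20s: ALLOW
  req#6 t=20s: ALLOW
  req#7 t=21s: ALLOW
  req#8 t=21s: ALLOW
  req#9 t=21s: ALLOW
  req#10 t=21s: ALLOW
  req#11 t=21s: ALLOW
  req#12 t=22s: ALLOW
  req#13 t=22s: ALLOW
  req#14 t=22s: ALLOW
  req#15 t=22s: ALLOW
  req#16 t=22s: ALLOW
  req#17 t=22s: DENY
  req#18 t=22s: DENY
  req#19 t=22s: DENY
  req#20 t=22s: DENY

Answer: AAAAAAAAAAAAAAAADDDD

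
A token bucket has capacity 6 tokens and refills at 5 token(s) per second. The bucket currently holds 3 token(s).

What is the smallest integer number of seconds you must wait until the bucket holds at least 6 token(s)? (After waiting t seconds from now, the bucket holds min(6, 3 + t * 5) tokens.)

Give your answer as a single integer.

Answer: 1

Derivation:
Need 3 + t * 5 >= 6, so t >= 3/5.
Smallest integer t = ceil(3/5) = 1.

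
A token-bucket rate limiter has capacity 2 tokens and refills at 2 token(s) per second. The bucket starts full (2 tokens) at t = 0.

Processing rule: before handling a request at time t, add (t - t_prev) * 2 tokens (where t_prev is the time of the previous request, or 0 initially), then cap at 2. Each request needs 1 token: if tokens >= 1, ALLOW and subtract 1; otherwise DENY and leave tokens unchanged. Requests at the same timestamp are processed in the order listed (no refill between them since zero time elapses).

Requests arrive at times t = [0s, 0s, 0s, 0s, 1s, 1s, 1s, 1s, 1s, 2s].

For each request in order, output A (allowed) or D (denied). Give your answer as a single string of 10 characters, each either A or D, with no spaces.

Simulating step by step:
  req#1 t=0s: ALLOW
  req#2 t=0s: ALLOW
  req#3 t=0s: DENY
  req#4 t=0s: DENY
  req#5 t=1s: ALLOW
  req#6 t=1s: ALLOW
  req#7 t=1s: DENY
  req#8 t=1s: DENY
  req#9 t=1s: DENY
  req#10 t=2s: ALLOW

Answer: AADDAADDDA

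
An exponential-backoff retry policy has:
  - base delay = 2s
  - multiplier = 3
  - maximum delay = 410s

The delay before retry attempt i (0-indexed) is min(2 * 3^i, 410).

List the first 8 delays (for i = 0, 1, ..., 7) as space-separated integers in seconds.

Computing each delay:
  i=0: min(2*3^0, 410) = 2
  i=1: min(2*3^1, 410) = 6
  i=2: min(2*3^2, 410) = 18
  i=3: min(2*3^3, 410) = 54
  i=4: min(2*3^4, 410) = 162
  i=5: min(2*3^5, 410) = 410
  i=6: min(2*3^6, 410) = 410
  i=7: min(2*3^7, 410) = 410

Answer: 2 6 18 54 162 410 410 410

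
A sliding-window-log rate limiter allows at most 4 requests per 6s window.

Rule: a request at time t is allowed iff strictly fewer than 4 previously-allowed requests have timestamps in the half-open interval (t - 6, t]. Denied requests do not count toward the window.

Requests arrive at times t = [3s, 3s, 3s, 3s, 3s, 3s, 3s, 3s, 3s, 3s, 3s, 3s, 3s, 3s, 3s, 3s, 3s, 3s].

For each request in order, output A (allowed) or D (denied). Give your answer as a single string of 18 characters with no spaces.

Tracking allowed requests in the window:
  req#1 t=3s: ALLOW
  req#2 t=3s: ALLOW
  req#3 t=3s: ALLOW
  req#4 t=3s: ALLOW
  req#5 t=3s: DENY
  req#6 t=3s: DENY
  req#7 t=3s: DENY
  req#8 t=3s: DENY
  req#9 t=3s: DENY
  req#10 t=3s: DENY
  req#11 t=3s: DENY
  req#12 t=3s: DENY
  req#13 t=3s: DENY
  req#14 t=3s: DENY
  req#15 t=3s: DENY
  req#16 t=3s: DENY
  req#17 t=3s: DENY
  req#18 t=3s: DENY

Answer: AAAADDDDDDDDDDDDDD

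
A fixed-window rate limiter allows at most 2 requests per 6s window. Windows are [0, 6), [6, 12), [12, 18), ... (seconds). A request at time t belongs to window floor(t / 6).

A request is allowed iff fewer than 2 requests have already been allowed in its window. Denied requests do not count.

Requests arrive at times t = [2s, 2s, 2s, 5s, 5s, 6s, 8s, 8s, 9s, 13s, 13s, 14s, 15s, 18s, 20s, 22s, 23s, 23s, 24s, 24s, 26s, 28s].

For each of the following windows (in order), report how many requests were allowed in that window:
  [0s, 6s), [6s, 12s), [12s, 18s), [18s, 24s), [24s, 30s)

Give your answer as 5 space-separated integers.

Answer: 2 2 2 2 2

Derivation:
Processing requests:
  req#1 t=2s (window 0): ALLOW
  req#2 t=2s (window 0): ALLOW
  req#3 t=2s (window 0): DENY
  req#4 t=5s (window 0): DENY
  req#5 t=5s (window 0): DENY
  req#6 t=6s (window 1): ALLOW
  req#7 t=8s (window 1): ALLOW
  req#8 t=8s (window 1): DENY
  req#9 t=9s (window 1): DENY
  req#10 t=13s (window 2): ALLOW
  req#11 t=13s (window 2): ALLOW
  req#12 t=14s (window 2): DENY
  req#13 t=15s (window 2): DENY
  req#14 t=18s (window 3): ALLOW
  req#15 t=20s (window 3): ALLOW
  req#16 t=22s (window 3): DENY
  req#17 t=23s (window 3): DENY
  req#18 t=23s (window 3): DENY
  req#19 t=24s (window 4): ALLOW
  req#20 t=24s (window 4): ALLOW
  req#21 t=26s (window 4): DENY
  req#22 t=28s (window 4): DENY

Allowed counts by window: 2 2 2 2 2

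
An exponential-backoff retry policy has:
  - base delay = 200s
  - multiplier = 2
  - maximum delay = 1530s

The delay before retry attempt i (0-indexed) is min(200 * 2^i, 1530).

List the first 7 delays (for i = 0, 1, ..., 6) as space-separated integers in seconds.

Answer: 200 400 800 1530 1530 1530 1530

Derivation:
Computing each delay:
  i=0: min(200*2^0, 1530) = 200
  i=1: min(200*2^1, 1530) = 400
  i=2: min(200*2^2, 1530) = 800
  i=3: min(200*2^3, 1530) = 1530
  i=4: min(200*2^4, 1530) = 1530
  i=5: min(200*2^5, 1530) = 1530
  i=6: min(200*2^6, 1530) = 1530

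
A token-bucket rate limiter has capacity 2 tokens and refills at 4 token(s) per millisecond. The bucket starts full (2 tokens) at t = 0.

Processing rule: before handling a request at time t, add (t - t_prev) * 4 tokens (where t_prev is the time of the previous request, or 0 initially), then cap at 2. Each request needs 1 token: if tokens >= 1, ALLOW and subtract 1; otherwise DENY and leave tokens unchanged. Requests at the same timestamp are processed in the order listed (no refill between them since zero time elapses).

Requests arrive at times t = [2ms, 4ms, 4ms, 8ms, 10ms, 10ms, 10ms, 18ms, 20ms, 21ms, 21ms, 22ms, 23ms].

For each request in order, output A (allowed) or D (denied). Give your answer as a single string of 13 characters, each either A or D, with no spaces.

Simulating step by step:
  req#1 t=2ms: ALLOW
  req#2 t=4ms: ALLOW
  req#3 t=4ms: ALLOW
  req#4 t=8ms: ALLOW
  req#5 t=10ms: ALLOW
  req#6 t=10ms: ALLOW
  req#7 t=10ms: DENY
  req#8 t=18ms: ALLOW
  req#9 t=20ms: ALLOW
  req#10 t=21ms: ALLOW
  req#11 t=21ms: ALLOW
  req#12 t=22ms: ALLOW
  req#13 t=23ms: ALLOW

Answer: AAAAAADAAAAAA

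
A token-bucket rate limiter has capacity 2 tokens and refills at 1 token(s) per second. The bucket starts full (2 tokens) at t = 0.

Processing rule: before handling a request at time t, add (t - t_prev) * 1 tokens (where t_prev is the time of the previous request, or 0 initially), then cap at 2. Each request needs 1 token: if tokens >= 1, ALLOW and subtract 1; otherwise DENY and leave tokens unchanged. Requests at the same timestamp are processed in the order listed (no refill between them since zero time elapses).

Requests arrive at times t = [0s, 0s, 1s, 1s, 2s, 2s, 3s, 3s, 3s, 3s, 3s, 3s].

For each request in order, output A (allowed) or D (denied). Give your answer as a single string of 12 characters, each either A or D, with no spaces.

Answer: AAADADADDDDD

Derivation:
Simulating step by step:
  req#1 t=0s: ALLOW
  req#2 t=0s: ALLOW
  req#3 t=1s: ALLOW
  req#4 t=1s: DENY
  req#5 t=2s: ALLOW
  req#6 t=2s: DENY
  req#7 t=3s: ALLOW
  req#8 t=3s: DENY
  req#9 t=3s: DENY
  req#10 t=3s: DENY
  req#11 t=3s: DENY
  req#12 t=3s: DENY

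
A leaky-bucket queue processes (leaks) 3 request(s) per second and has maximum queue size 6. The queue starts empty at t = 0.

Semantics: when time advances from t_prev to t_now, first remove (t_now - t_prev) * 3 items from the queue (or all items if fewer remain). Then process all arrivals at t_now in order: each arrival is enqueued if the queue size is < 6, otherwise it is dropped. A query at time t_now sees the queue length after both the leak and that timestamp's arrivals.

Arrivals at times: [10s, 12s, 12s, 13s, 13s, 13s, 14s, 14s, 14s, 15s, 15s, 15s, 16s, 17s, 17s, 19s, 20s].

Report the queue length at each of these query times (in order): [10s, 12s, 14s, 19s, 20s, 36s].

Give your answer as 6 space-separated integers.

Answer: 1 2 3 1 1 0

Derivation:
Queue lengths at query times:
  query t=10s: backlog = 1
  query t=12s: backlog = 2
  query t=14s: backlog = 3
  query t=19s: backlog = 1
  query t=20s: backlog = 1
  query t=36s: backlog = 0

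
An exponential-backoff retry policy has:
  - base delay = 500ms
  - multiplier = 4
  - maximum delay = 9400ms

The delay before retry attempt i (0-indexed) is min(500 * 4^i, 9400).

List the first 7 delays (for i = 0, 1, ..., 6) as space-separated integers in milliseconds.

Answer: 500 2000 8000 9400 9400 9400 9400

Derivation:
Computing each delay:
  i=0: min(500*4^0, 9400) = 500
  i=1: min(500*4^1, 9400) = 2000
  i=2: min(500*4^2, 9400) = 8000
  i=3: min(500*4^3, 9400) = 9400
  i=4: min(500*4^4, 9400) = 9400
  i=5: min(500*4^5, 9400) = 9400
  i=6: min(500*4^6, 9400) = 9400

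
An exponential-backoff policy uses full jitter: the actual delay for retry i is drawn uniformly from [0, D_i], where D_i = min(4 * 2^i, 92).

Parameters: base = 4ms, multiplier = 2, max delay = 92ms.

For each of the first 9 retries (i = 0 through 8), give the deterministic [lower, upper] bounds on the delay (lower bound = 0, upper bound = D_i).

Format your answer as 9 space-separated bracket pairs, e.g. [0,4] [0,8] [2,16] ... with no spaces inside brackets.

Computing bounds per retry:
  i=0: D_i=min(4*2^0,92)=4, bounds=[0,4]
  i=1: D_i=min(4*2^1,92)=8, bounds=[0,8]
  i=2: D_i=min(4*2^2,92)=16, bounds=[0,16]
  i=3: D_i=min(4*2^3,92)=32, bounds=[0,32]
  i=4: D_i=min(4*2^4,92)=64, bounds=[0,64]
  i=5: D_i=min(4*2^5,92)=92, bounds=[0,92]
  i=6: D_i=min(4*2^6,92)=92, bounds=[0,92]
  i=7: D_i=min(4*2^7,92)=92, bounds=[0,92]
  i=8: D_i=min(4*2^8,92)=92, bounds=[0,92]

Answer: [0,4] [0,8] [0,16] [0,32] [0,64] [0,92] [0,92] [0,92] [0,92]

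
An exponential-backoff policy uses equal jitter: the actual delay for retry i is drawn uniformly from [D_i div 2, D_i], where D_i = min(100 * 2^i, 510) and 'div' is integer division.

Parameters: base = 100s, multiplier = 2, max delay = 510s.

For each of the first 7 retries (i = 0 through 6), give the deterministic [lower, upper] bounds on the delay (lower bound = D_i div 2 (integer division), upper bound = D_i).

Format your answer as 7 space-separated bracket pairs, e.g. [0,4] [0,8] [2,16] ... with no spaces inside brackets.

Answer: [50,100] [100,200] [200,400] [255,510] [255,510] [255,510] [255,510]

Derivation:
Computing bounds per retry:
  i=0: D_i=min(100*2^0,510)=100, bounds=[50,100]
  i=1: D_i=min(100*2^1,510)=200, bounds=[100,200]
  i=2: D_i=min(100*2^2,510)=400, bounds=[200,400]
  i=3: D_i=min(100*2^3,510)=510, bounds=[255,510]
  i=4: D_i=min(100*2^4,510)=510, bounds=[255,510]
  i=5: D_i=min(100*2^5,510)=510, bounds=[255,510]
  i=6: D_i=min(100*2^6,510)=510, bounds=[255,510]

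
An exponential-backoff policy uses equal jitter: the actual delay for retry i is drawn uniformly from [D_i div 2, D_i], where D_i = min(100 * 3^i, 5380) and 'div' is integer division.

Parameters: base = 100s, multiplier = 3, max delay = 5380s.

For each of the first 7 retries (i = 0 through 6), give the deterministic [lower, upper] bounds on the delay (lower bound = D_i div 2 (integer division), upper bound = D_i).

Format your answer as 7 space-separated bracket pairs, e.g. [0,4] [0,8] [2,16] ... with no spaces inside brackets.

Computing bounds per retry:
  i=0: D_i=min(100*3^0,5380)=100, bounds=[50,100]
  i=1: D_i=min(100*3^1,5380)=300, bounds=[150,300]
  i=2: D_i=min(100*3^2,5380)=900, bounds=[450,900]
  i=3: D_i=min(100*3^3,5380)=2700, bounds=[1350,2700]
  i=4: D_i=min(100*3^4,5380)=5380, bounds=[2690,5380]
  i=5: D_i=min(100*3^5,5380)=5380, bounds=[2690,5380]
  i=6: D_i=min(100*3^6,5380)=5380, bounds=[2690,5380]

Answer: [50,100] [150,300] [450,900] [1350,2700] [2690,5380] [2690,5380] [2690,5380]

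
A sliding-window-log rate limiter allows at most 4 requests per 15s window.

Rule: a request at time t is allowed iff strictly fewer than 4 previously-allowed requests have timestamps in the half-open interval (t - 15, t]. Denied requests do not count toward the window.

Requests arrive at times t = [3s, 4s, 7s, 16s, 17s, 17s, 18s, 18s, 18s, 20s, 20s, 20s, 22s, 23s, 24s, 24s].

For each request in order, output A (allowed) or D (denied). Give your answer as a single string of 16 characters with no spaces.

Answer: AAAADDADDADDADDD

Derivation:
Tracking allowed requests in the window:
  req#1 t=3s: ALLOW
  req#2 t=4s: ALLOW
  req#3 t=7s: ALLOW
  req#4 t=16s: ALLOW
  req#5 t=17s: DENY
  req#6 t=17s: DENY
  req#7 t=18s: ALLOW
  req#8 t=18s: DENY
  req#9 t=18s: DENY
  req#10 t=20s: ALLOW
  req#11 t=20s: DENY
  req#12 t=20s: DENY
  req#13 t=22s: ALLOW
  req#14 t=23s: DENY
  req#15 t=24s: DENY
  req#16 t=24s: DENY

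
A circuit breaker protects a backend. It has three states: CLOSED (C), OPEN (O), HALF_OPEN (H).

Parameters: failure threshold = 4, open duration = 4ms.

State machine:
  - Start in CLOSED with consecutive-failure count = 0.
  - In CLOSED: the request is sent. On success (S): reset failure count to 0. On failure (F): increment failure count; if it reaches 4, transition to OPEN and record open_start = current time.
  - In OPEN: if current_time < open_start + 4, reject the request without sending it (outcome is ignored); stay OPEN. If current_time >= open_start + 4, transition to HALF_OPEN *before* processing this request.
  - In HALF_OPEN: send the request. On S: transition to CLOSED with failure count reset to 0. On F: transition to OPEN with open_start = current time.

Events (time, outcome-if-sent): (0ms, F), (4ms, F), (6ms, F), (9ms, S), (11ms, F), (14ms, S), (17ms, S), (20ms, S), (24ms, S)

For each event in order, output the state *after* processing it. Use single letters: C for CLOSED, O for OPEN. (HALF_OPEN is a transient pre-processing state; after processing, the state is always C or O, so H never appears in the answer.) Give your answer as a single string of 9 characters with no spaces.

Answer: CCCCCCCCC

Derivation:
State after each event:
  event#1 t=0ms outcome=F: state=CLOSED
  event#2 t=4ms outcome=F: state=CLOSED
  event#3 t=6ms outcome=F: state=CLOSED
  event#4 t=9ms outcome=S: state=CLOSED
  event#5 t=11ms outcome=F: state=CLOSED
  event#6 t=14ms outcome=S: state=CLOSED
  event#7 t=17ms outcome=S: state=CLOSED
  event#8 t=20ms outcome=S: state=CLOSED
  event#9 t=24ms outcome=S: state=CLOSED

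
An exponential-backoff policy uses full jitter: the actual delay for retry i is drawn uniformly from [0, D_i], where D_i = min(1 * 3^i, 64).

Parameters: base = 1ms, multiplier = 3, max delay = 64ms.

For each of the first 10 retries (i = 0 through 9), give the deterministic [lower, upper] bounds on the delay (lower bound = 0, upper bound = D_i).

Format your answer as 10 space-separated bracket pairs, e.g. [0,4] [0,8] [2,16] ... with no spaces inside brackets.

Computing bounds per retry:
  i=0: D_i=min(1*3^0,64)=1, bounds=[0,1]
  i=1: D_i=min(1*3^1,64)=3, bounds=[0,3]
  i=2: D_i=min(1*3^2,64)=9, bounds=[0,9]
  i=3: D_i=min(1*3^3,64)=27, bounds=[0,27]
  i=4: D_i=min(1*3^4,64)=64, bounds=[0,64]
  i=5: D_i=min(1*3^5,64)=64, bounds=[0,64]
  i=6: D_i=min(1*3^6,64)=64, bounds=[0,64]
  i=7: D_i=min(1*3^7,64)=64, bounds=[0,64]
  i=8: D_i=min(1*3^8,64)=64, bounds=[0,64]
  i=9: D_i=min(1*3^9,64)=64, bounds=[0,64]

Answer: [0,1] [0,3] [0,9] [0,27] [0,64] [0,64] [0,64] [0,64] [0,64] [0,64]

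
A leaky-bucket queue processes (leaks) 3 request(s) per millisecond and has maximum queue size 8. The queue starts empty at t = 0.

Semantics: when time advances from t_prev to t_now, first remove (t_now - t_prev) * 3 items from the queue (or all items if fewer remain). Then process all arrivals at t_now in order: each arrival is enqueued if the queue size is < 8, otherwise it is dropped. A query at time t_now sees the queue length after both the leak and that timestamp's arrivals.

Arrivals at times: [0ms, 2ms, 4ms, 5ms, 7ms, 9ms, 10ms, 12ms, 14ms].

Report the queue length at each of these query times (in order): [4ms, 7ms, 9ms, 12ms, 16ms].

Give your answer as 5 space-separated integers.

Queue lengths at query times:
  query t=4ms: backlog = 1
  query t=7ms: backlog = 1
  query t=9ms: backlog = 1
  query t=12ms: backlog = 1
  query t=16ms: backlog = 0

Answer: 1 1 1 1 0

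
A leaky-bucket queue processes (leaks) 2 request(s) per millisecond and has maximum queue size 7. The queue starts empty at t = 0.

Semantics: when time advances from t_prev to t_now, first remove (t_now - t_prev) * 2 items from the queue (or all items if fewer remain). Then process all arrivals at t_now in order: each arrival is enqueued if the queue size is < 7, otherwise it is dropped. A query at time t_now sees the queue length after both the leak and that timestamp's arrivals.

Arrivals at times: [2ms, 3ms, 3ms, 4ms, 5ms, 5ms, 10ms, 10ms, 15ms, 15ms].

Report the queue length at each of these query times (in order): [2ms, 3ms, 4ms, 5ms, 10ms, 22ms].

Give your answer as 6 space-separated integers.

Queue lengths at query times:
  query t=2ms: backlog = 1
  query t=3ms: backlog = 2
  query t=4ms: backlog = 1
  query t=5ms: backlog = 2
  query t=10ms: backlog = 2
  query t=22ms: backlog = 0

Answer: 1 2 1 2 2 0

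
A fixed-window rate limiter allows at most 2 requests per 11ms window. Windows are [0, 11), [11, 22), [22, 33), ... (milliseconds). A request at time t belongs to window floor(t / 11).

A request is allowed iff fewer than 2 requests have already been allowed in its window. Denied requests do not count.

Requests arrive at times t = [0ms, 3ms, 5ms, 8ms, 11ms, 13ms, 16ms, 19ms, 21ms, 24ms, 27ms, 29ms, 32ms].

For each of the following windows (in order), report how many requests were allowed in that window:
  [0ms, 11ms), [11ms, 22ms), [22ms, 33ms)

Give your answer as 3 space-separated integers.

Processing requests:
  req#1 t=0ms (window 0): ALLOW
  req#2 t=3ms (window 0): ALLOW
  req#3 t=5ms (window 0): DENY
  req#4 t=8ms (window 0): DENY
  req#5 t=11ms (window 1): ALLOW
  req#6 t=13ms (window 1): ALLOW
  req#7 t=16ms (window 1): DENY
  req#8 t=19ms (window 1): DENY
  req#9 t=21ms (window 1): DENY
  req#10 t=24ms (window 2): ALLOW
  req#11 t=27ms (window 2): ALLOW
  req#12 t=29ms (window 2): DENY
  req#13 t=32ms (window 2): DENY

Allowed counts by window: 2 2 2

Answer: 2 2 2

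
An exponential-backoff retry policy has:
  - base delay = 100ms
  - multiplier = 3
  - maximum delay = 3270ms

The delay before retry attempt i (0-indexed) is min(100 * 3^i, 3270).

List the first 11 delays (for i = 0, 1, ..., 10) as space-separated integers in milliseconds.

Computing each delay:
  i=0: min(100*3^0, 3270) = 100
  i=1: min(100*3^1, 3270) = 300
  i=2: min(100*3^2, 3270) = 900
  i=3: min(100*3^3, 3270) = 2700
  i=4: min(100*3^4, 3270) = 3270
  i=5: min(100*3^5, 3270) = 3270
  i=6: min(100*3^6, 3270) = 3270
  i=7: min(100*3^7, 3270) = 3270
  i=8: min(100*3^8, 3270) = 3270
  i=9: min(100*3^9, 3270) = 3270
  i=10: min(100*3^10, 3270) = 3270

Answer: 100 300 900 2700 3270 3270 3270 3270 3270 3270 3270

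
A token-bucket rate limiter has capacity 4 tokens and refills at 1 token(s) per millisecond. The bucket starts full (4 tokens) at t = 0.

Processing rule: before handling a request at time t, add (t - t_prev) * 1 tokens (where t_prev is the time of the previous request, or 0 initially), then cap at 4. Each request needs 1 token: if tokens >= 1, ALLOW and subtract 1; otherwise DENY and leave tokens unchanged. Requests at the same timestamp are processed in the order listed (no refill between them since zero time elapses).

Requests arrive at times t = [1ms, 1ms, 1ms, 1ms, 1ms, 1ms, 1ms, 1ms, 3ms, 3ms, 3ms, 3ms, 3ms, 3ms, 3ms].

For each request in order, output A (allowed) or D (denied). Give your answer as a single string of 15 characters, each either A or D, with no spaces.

Answer: AAAADDDDAADDDDD

Derivation:
Simulating step by step:
  req#1 t=1ms: ALLOW
  req#2 t=1ms: ALLOW
  req#3 t=1ms: ALLOW
  req#4 t=1ms: ALLOW
  req#5 t=1ms: DENY
  req#6 t=1ms: DENY
  req#7 t=1ms: DENY
  req#8 t=1ms: DENY
  req#9 t=3ms: ALLOW
  req#10 t=3ms: ALLOW
  req#11 t=3ms: DENY
  req#12 t=3ms: DENY
  req#13 t=3ms: DENY
  req#14 t=3ms: DENY
  req#15 t=3ms: DENY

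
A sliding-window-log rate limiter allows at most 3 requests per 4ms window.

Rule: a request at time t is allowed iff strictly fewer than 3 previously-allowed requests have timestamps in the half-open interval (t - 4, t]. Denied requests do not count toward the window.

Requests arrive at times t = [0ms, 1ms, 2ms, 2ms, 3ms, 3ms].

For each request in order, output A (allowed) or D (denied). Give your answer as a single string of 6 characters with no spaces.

Answer: AAADDD

Derivation:
Tracking allowed requests in the window:
  req#1 t=0ms: ALLOW
  req#2 t=1ms: ALLOW
  req#3 t=2ms: ALLOW
  req#4 t=2ms: DENY
  req#5 t=3ms: DENY
  req#6 t=3ms: DENY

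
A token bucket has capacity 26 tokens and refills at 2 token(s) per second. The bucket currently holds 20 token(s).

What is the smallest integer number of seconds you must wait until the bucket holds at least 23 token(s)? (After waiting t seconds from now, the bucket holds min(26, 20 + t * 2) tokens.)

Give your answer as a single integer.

Answer: 2

Derivation:
Need 20 + t * 2 >= 23, so t >= 3/2.
Smallest integer t = ceil(3/2) = 2.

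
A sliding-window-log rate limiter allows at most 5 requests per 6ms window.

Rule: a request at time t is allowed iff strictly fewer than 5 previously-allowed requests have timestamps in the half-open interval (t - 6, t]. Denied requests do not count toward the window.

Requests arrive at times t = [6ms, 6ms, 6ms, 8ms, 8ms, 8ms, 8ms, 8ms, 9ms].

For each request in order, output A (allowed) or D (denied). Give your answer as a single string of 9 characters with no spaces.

Tracking allowed requests in the window:
  req#1 t=6ms: ALLOW
  req#2 t=6ms: ALLOW
  req#3 t=6ms: ALLOW
  req#4 t=8ms: ALLOW
  req#5 t=8ms: ALLOW
  req#6 t=8ms: DENY
  req#7 t=8ms: DENY
  req#8 t=8ms: DENY
  req#9 t=9ms: DENY

Answer: AAAAADDDD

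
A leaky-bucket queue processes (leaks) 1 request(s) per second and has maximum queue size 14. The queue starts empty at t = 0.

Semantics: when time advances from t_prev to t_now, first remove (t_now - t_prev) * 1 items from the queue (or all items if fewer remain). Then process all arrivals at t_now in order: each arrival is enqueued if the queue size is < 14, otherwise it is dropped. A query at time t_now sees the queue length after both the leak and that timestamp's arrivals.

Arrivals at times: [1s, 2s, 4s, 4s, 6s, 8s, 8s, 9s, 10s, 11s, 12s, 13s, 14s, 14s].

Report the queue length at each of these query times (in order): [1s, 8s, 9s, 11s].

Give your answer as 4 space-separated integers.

Queue lengths at query times:
  query t=1s: backlog = 1
  query t=8s: backlog = 2
  query t=9s: backlog = 2
  query t=11s: backlog = 2

Answer: 1 2 2 2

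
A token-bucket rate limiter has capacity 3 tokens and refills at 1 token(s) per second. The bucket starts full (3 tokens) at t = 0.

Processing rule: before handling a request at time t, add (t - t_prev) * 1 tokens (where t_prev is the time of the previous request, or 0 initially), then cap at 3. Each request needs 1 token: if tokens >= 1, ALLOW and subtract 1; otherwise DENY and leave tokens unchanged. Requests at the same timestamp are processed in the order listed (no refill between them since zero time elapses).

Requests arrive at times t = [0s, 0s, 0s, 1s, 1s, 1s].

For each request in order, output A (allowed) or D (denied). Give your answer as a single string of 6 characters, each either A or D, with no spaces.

Simulating step by step:
  req#1 t=0s: ALLOW
  req#2 t=0s: ALLOW
  req#3 t=0s: ALLOW
  req#4 t=1s: ALLOW
  req#5 t=1s: DENY
  req#6 t=1s: DENY

Answer: AAAADD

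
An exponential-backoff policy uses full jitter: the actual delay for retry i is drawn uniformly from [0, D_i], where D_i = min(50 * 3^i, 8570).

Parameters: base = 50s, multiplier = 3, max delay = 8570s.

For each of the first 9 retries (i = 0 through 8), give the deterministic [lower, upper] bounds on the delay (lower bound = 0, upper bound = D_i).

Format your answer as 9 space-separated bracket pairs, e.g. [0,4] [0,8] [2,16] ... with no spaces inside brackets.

Answer: [0,50] [0,150] [0,450] [0,1350] [0,4050] [0,8570] [0,8570] [0,8570] [0,8570]

Derivation:
Computing bounds per retry:
  i=0: D_i=min(50*3^0,8570)=50, bounds=[0,50]
  i=1: D_i=min(50*3^1,8570)=150, bounds=[0,150]
  i=2: D_i=min(50*3^2,8570)=450, bounds=[0,450]
  i=3: D_i=min(50*3^3,8570)=1350, bounds=[0,1350]
  i=4: D_i=min(50*3^4,8570)=4050, bounds=[0,4050]
  i=5: D_i=min(50*3^5,8570)=8570, bounds=[0,8570]
  i=6: D_i=min(50*3^6,8570)=8570, bounds=[0,8570]
  i=7: D_i=min(50*3^7,8570)=8570, bounds=[0,8570]
  i=8: D_i=min(50*3^8,8570)=8570, bounds=[0,8570]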